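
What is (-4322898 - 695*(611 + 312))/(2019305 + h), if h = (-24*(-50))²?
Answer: -4964383/3459305 ≈ -1.4351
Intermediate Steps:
h = 1440000 (h = 1200² = 1440000)
(-4322898 - 695*(611 + 312))/(2019305 + h) = (-4322898 - 695*(611 + 312))/(2019305 + 1440000) = (-4322898 - 695*923)/3459305 = (-4322898 - 641485)*(1/3459305) = -4964383*1/3459305 = -4964383/3459305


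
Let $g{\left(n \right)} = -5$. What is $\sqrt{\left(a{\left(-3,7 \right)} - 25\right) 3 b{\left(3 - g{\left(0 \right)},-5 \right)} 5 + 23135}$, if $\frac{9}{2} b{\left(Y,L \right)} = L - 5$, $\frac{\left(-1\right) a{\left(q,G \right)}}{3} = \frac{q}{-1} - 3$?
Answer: $\frac{\sqrt{215715}}{3} \approx 154.82$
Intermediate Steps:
$a{\left(q,G \right)} = 9 + 3 q$ ($a{\left(q,G \right)} = - 3 \left(\frac{q}{-1} - 3\right) = - 3 \left(q \left(-1\right) - 3\right) = - 3 \left(- q - 3\right) = - 3 \left(-3 - q\right) = 9 + 3 q$)
$b{\left(Y,L \right)} = - \frac{10}{9} + \frac{2 L}{9}$ ($b{\left(Y,L \right)} = \frac{2 \left(L - 5\right)}{9} = \frac{2 \left(-5 + L\right)}{9} = - \frac{10}{9} + \frac{2 L}{9}$)
$\sqrt{\left(a{\left(-3,7 \right)} - 25\right) 3 b{\left(3 - g{\left(0 \right)},-5 \right)} 5 + 23135} = \sqrt{\left(\left(9 + 3 \left(-3\right)\right) - 25\right) 3 \left(- \frac{10}{9} + \frac{2}{9} \left(-5\right)\right) 5 + 23135} = \sqrt{\left(\left(9 - 9\right) - 25\right) 3 \left(- \frac{10}{9} - \frac{10}{9}\right) 5 + 23135} = \sqrt{\left(0 - 25\right) 3 \left(- \frac{20}{9}\right) 5 + 23135} = \sqrt{- 25 \left(\left(- \frac{20}{3}\right) 5\right) + 23135} = \sqrt{\left(-25\right) \left(- \frac{100}{3}\right) + 23135} = \sqrt{\frac{2500}{3} + 23135} = \sqrt{\frac{71905}{3}} = \frac{\sqrt{215715}}{3}$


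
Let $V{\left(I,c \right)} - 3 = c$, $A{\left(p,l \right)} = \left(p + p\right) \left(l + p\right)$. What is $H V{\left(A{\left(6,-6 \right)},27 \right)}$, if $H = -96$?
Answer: $-2880$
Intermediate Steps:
$A{\left(p,l \right)} = 2 p \left(l + p\right)$
$V{\left(I,c \right)} = 3 + c$
$H V{\left(A{\left(6,-6 \right)},27 \right)} = - 96 \left(3 + 27\right) = \left(-96\right) 30 = -2880$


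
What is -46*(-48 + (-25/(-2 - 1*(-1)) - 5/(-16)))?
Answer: 8349/8 ≈ 1043.6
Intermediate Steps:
-46*(-48 + (-25/(-2 - 1*(-1)) - 5/(-16))) = -46*(-48 + (-25/(-2 + 1) - 5*(-1/16))) = -46*(-48 + (-25/(-1) + 5/16)) = -46*(-48 + (-25*(-1) + 5/16)) = -46*(-48 + (25 + 5/16)) = -46*(-48 + 405/16) = -46*(-363/16) = 8349/8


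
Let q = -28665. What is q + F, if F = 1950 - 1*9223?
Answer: -35938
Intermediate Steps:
F = -7273 (F = 1950 - 9223 = -7273)
q + F = -28665 - 7273 = -35938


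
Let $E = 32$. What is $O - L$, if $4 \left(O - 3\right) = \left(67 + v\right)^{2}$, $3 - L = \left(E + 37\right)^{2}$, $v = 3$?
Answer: $5986$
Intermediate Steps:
$L = -4758$ ($L = 3 - \left(32 + 37\right)^{2} = 3 - 69^{2} = 3 - 4761 = -4758$)
$O = 1228$ ($O = 3 + \frac{\left(67 + 3\right)^{2}}{4} = 3 + \frac{70^{2}}{4} = 3 + \frac{1}{4} \cdot 4900 = 3 + 1225 = 1228$)
$O - L = 1228 - -4758 = 1228 + 4758 = 5986$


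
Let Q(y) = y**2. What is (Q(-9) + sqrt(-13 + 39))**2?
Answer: (81 + sqrt(26))**2 ≈ 7413.0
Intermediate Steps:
(Q(-9) + sqrt(-13 + 39))**2 = ((-9)**2 + sqrt(-13 + 39))**2 = (81 + sqrt(26))**2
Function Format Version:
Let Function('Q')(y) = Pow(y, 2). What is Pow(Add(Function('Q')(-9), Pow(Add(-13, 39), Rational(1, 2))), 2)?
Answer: Pow(Add(81, Pow(26, Rational(1, 2))), 2) ≈ 7413.0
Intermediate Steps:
Pow(Add(Function('Q')(-9), Pow(Add(-13, 39), Rational(1, 2))), 2) = Pow(Add(Pow(-9, 2), Pow(Add(-13, 39), Rational(1, 2))), 2) = Pow(Add(81, Pow(26, Rational(1, 2))), 2)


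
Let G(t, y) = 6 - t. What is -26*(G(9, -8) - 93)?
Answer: 2496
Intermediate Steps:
-26*(G(9, -8) - 93) = -26*((6 - 1*9) - 93) = -26*((6 - 9) - 93) = -26*(-3 - 93) = -26*(-96) = 2496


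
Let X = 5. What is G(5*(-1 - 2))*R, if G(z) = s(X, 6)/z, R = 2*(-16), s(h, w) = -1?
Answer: -32/15 ≈ -2.1333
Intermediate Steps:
R = -32
G(z) = -1/z
G(5*(-1 - 2))*R = -1/(5*(-1 - 2))*(-32) = -1/(5*(-3))*(-32) = -1/(-15)*(-32) = -1*(-1/15)*(-32) = (1/15)*(-32) = -32/15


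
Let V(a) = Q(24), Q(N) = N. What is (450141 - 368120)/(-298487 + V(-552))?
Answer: -82021/298463 ≈ -0.27481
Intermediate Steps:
V(a) = 24
(450141 - 368120)/(-298487 + V(-552)) = (450141 - 368120)/(-298487 + 24) = 82021/(-298463) = 82021*(-1/298463) = -82021/298463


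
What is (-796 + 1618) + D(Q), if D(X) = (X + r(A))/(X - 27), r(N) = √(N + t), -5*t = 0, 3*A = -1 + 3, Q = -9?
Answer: 3289/4 - √6/108 ≈ 822.23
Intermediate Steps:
A = ⅔ (A = (-1 + 3)/3 = (⅓)*2 = ⅔ ≈ 0.66667)
t = 0 (t = -⅕*0 = 0)
r(N) = √N (r(N) = √(N + 0) = √N)
D(X) = (X + √6/3)/(-27 + X) (D(X) = (X + √(⅔))/(X - 27) = (X + √6/3)/(-27 + X))
(-796 + 1618) + D(Q) = (-796 + 1618) + (-9 + √6/3)/(-27 - 9) = 822 + (-9 + √6/3)/(-36) = 822 - (-9 + √6/3)/36 = 822 + (¼ - √6/108) = 3289/4 - √6/108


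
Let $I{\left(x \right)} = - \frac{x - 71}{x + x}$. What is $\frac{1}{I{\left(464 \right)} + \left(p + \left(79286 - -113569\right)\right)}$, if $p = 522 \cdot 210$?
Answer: $\frac{928}{280696407} \approx 3.3061 \cdot 10^{-6}$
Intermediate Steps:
$p = 109620$
$I{\left(x \right)} = - \frac{-71 + x}{2 x}$
$\frac{1}{I{\left(464 \right)} + \left(p + \left(79286 - -113569\right)\right)} = \frac{1}{\frac{71 - 464}{2 \cdot 464} + \left(109620 + \left(79286 - -113569\right)\right)} = \frac{1}{\frac{1}{2} \cdot \frac{1}{464} \left(71 - 464\right) + \left(109620 + \left(79286 + 113569\right)\right)} = \frac{1}{\frac{1}{2} \cdot \frac{1}{464} \left(-393\right) + \left(109620 + 192855\right)} = \frac{1}{- \frac{393}{928} + 302475} = \frac{1}{\frac{280696407}{928}} = \frac{928}{280696407}$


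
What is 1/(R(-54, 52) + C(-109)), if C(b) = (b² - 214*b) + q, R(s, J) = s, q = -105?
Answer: 1/35048 ≈ 2.8532e-5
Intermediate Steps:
C(b) = -105 + b² - 214*b (C(b) = (b² - 214*b) - 105 = -105 + b² - 214*b)
1/(R(-54, 52) + C(-109)) = 1/(-54 + (-105 + (-109)² - 214*(-109))) = 1/(-54 + (-105 + 11881 + 23326)) = 1/(-54 + 35102) = 1/35048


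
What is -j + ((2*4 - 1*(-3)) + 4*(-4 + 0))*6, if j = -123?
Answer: 93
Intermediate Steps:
-j + ((2*4 - 1*(-3)) + 4*(-4 + 0))*6 = -1*(-123) + ((2*4 - 1*(-3)) + 4*(-4 + 0))*6 = 123 + ((8 + 3) + 4*(-4))*6 = 123 + (11 - 16)*6 = 123 - 5*6 = 123 - 30 = 93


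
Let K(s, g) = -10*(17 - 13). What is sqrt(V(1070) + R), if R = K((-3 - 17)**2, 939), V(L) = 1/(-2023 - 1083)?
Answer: I*sqrt(385892546)/3106 ≈ 6.3246*I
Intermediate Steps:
V(L) = -1/3106 (V(L) = 1/(-3106) = -1/3106)
K(s, g) = -40 (K(s, g) = -10*4 = -40)
R = -40
sqrt(V(1070) + R) = sqrt(-1/3106 - 40) = sqrt(-124241/3106) = I*sqrt(385892546)/3106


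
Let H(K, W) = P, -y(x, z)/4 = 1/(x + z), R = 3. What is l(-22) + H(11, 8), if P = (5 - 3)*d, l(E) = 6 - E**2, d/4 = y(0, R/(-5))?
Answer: -1274/3 ≈ -424.67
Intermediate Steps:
y(x, z) = -4/(x + z)
d = 80/3 (d = 4*(-4/(0 + 3/(-5))) = 4*(-4/(0 + 3*(-1/5))) = 4*(-4/(0 - 3/5)) = 4*(-4/(-3/5)) = 4*(-4*(-5/3)) = 4*(20/3) = 80/3 ≈ 26.667)
P = 160/3 (P = (5 - 3)*(80/3) = 2*(80/3) = 160/3 ≈ 53.333)
H(K, W) = 160/3
l(-22) + H(11, 8) = (6 - 1*(-22)**2) + 160/3 = (6 - 1*484) + 160/3 = (6 - 484) + 160/3 = -478 + 160/3 = -1274/3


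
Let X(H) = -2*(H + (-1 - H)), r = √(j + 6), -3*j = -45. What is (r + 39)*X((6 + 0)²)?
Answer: 78 + 2*√21 ≈ 87.165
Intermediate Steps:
j = 15 (j = -⅓*(-45) = 15)
r = √21 (r = √(15 + 6) = √21 ≈ 4.5826)
X(H) = 2 (X(H) = -2*(-1) = 2)
(r + 39)*X((6 + 0)²) = (√21 + 39)*2 = (39 + √21)*2 = 78 + 2*√21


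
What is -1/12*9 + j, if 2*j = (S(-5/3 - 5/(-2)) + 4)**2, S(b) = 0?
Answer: 29/4 ≈ 7.2500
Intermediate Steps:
j = 8 (j = (0 + 4)**2/2 = (1/2)*4**2 = (1/2)*16 = 8)
-1/12*9 + j = -1/12*9 + 8 = -3/4 + 8 = 29/4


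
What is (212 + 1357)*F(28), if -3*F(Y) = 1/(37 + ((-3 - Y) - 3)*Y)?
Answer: 523/915 ≈ 0.57158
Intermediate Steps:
F(Y) = -1/(3*(37 + Y*(-6 - Y))) (F(Y) = -1/(3*(37 + ((-3 - Y) - 3)*Y)) = -1/(3*(37 + (-6 - Y)*Y)) = -1/(3*(37 + Y*(-6 - Y))))
(212 + 1357)*F(28) = (212 + 1357)*(1/(3*(-37 + 28² + 6*28))) = 1569*(1/(3*(-37 + 784 + 168))) = 1569*((⅓)/915) = 1569*((⅓)*(1/915)) = 1569*(1/2745) = 523/915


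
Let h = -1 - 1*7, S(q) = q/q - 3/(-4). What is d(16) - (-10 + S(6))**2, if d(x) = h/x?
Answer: -1097/16 ≈ -68.563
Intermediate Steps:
S(q) = 7/4 (S(q) = 1 - 3*(-1/4) = 1 + 3/4 = 7/4)
h = -8 (h = -1 - 7 = -8)
d(x) = -8/x
d(16) - (-10 + S(6))**2 = -8/16 - (-10 + 7/4)**2 = -8*1/16 - (-33/4)**2 = -1/2 - 1*1089/16 = -1/2 - 1089/16 = -1097/16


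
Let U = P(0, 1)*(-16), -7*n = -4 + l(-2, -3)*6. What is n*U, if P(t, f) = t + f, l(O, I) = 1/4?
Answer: -40/7 ≈ -5.7143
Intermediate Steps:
l(O, I) = ¼
P(t, f) = f + t
n = 5/14 (n = -(-4 + (¼)*6)/7 = -(-4 + 3/2)/7 = -⅐*(-5/2) = 5/14 ≈ 0.35714)
U = -16 (U = (1 + 0)*(-16) = 1*(-16) = -16)
n*U = (5/14)*(-16) = -40/7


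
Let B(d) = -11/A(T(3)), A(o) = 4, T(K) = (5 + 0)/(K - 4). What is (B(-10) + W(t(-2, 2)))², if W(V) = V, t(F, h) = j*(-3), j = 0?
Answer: 121/16 ≈ 7.5625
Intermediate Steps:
T(K) = 5/(-4 + K)
t(F, h) = 0 (t(F, h) = 0*(-3) = 0)
B(d) = -11/4
(B(-10) + W(t(-2, 2)))² = (-11/4 + 0)² = (-11/4)² = 121/16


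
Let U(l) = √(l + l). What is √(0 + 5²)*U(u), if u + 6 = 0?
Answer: 10*I*√3 ≈ 17.32*I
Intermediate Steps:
u = -6 (u = -6 + 0 = -6)
U(l) = √2*√l (U(l) = √(2*l) = √2*√l)
√(0 + 5²)*U(u) = √(0 + 5²)*(√2*√(-6)) = √(0 + 25)*(√2*(I*√6)) = √25*(2*I*√3) = 5*(2*I*√3) = 10*I*√3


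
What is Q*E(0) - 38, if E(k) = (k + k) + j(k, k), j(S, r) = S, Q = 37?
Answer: -38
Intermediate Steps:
E(k) = 3*k (E(k) = (k + k) + k = 2*k + k = 3*k)
Q*E(0) - 38 = 37*(3*0) - 38 = 37*0 - 38 = 0 - 38 = -38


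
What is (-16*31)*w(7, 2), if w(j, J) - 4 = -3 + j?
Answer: -3968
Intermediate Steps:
w(j, J) = 1 + j (w(j, J) = 4 + (-3 + j) = 1 + j)
(-16*31)*w(7, 2) = (-16*31)*(1 + 7) = -496*8 = -3968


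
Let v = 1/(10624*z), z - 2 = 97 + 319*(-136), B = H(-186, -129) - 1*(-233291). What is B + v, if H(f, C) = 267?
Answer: 107403944510719/459859840 ≈ 2.3356e+5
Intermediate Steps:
B = 233558 (B = 267 - 1*(-233291) = 267 + 233291 = 233558)
z = -43285 (z = 2 + (97 + 319*(-136)) = 2 + (97 - 43384) = 2 - 43287 = -43285)
v = -1/459859840 (v = 1/(10624*(-43285)) = (1/10624)*(-1/43285) = -1/459859840 ≈ -2.1746e-9)
B + v = 233558 - 1/459859840 = 107403944510719/459859840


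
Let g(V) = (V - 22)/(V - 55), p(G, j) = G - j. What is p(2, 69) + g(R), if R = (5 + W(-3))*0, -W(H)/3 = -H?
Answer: -333/5 ≈ -66.600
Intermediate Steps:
W(H) = 3*H (W(H) = -(-3)*H = 3*H)
R = 0 (R = (5 + 3*(-3))*0 = (5 - 9)*0 = -4*0 = 0)
g(V) = (-22 + V)/(-55 + V)
p(2, 69) + g(R) = (2 - 1*69) + (-22 + 0)/(-55 + 0) = (2 - 69) - 22/(-55) = -67 - 1/55*(-22) = -67 + 2/5 = -333/5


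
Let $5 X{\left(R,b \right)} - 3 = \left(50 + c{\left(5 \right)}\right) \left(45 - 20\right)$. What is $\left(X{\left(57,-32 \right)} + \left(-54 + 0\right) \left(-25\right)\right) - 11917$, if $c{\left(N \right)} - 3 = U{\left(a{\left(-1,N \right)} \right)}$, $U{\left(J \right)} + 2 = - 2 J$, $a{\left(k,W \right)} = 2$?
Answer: $- \frac{51657}{5} \approx -10331.0$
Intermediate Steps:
$U{\left(J \right)} = -2 - 2 J$
$c{\left(N \right)} = -3$ ($c{\left(N \right)} = 3 - 6 = -3$)
$X{\left(R,b \right)} = \frac{1178}{5}$ ($X{\left(R,b \right)} = \frac{3}{5} + \frac{\left(50 - 3\right) \left(45 - 20\right)}{5} = \frac{3}{5} + \frac{47 \cdot 25}{5} = \frac{3}{5} + \frac{1}{5} \cdot 1175 = \frac{3}{5} + 235 = \frac{1178}{5}$)
$\left(X{\left(57,-32 \right)} + \left(-54 + 0\right) \left(-25\right)\right) - 11917 = \left(\frac{1178}{5} + \left(-54 + 0\right) \left(-25\right)\right) - 11917 = \left(\frac{1178}{5} - -1350\right) - 11917 = \left(\frac{1178}{5} + 1350\right) - 11917 = \frac{7928}{5} - 11917 = - \frac{51657}{5}$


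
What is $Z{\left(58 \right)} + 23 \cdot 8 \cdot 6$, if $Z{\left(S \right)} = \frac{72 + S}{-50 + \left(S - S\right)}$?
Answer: $\frac{5507}{5} \approx 1101.4$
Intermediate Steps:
$Z{\left(S \right)} = - \frac{36}{25} - \frac{S}{50}$ ($Z{\left(S \right)} = \frac{72 + S}{-50 + 0} = \frac{72 + S}{-50} = \left(72 + S\right) \left(- \frac{1}{50}\right) = - \frac{36}{25} - \frac{S}{50}$)
$Z{\left(58 \right)} + 23 \cdot 8 \cdot 6 = \left(- \frac{36}{25} - \frac{29}{25}\right) + 23 \cdot 8 \cdot 6 = \left(- \frac{36}{25} - \frac{29}{25}\right) + 184 \cdot 6 = - \frac{13}{5} + 1104 = \frac{5507}{5}$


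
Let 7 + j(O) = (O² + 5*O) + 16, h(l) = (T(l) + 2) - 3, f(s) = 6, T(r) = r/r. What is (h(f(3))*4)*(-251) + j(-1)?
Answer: 5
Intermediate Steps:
T(r) = 1
h(l) = 0 (h(l) = (1 + 2) - 3 = 3 - 3 = 0)
j(O) = 9 + O² + 5*O (j(O) = -7 + ((O² + 5*O) + 16) = -7 + (16 + O² + 5*O) = 9 + O² + 5*O)
(h(f(3))*4)*(-251) + j(-1) = (0*4)*(-251) + (9 + (-1)² + 5*(-1)) = 0*(-251) + (9 + 1 - 5) = 0 + 5 = 5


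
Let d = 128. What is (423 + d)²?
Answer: 303601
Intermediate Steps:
(423 + d)² = (423 + 128)² = 551² = 303601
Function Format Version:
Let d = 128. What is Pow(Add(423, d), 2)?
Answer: 303601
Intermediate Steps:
Pow(Add(423, d), 2) = Pow(Add(423, 128), 2) = Pow(551, 2) = 303601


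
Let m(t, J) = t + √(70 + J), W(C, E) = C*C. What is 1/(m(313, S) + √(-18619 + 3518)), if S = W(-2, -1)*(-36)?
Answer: 1/(313 + I*√74 + I*√15101) ≈ 0.0027156 - 0.0011408*I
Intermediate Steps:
W(C, E) = C²
S = -144 (S = (-2)²*(-36) = 4*(-36) = -144)
1/(m(313, S) + √(-18619 + 3518)) = 1/((313 + √(70 - 144)) + √(-18619 + 3518)) = 1/((313 + √(-74)) + √(-15101)) = 1/((313 + I*√74) + I*√15101) = 1/(313 + I*√74 + I*√15101)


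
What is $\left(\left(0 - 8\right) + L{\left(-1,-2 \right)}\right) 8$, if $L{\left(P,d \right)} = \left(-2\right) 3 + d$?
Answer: $-128$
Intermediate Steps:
$L{\left(P,d \right)} = -6 + d$
$\left(\left(0 - 8\right) + L{\left(-1,-2 \right)}\right) 8 = \left(\left(0 - 8\right) - 8\right) 8 = \left(-8 - 8\right) 8 = \left(-16\right) 8 = -128$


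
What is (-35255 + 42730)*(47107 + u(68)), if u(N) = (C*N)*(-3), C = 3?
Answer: 347550125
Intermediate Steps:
u(N) = -9*N (u(N) = (3*N)*(-3) = -9*N)
(-35255 + 42730)*(47107 + u(68)) = (-35255 + 42730)*(47107 - 9*68) = 7475*(47107 - 612) = 7475*46495 = 347550125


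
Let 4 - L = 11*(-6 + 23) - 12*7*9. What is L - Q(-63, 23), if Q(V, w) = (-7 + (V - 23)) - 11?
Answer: 677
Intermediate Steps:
Q(V, w) = -41 + V (Q(V, w) = (-7 + (-23 + V)) - 11 = (-30 + V) - 11 = -41 + V)
L = 573 (L = 4 - (11*(-6 + 23) - 12*7*9) = 4 - (11*17 - 84*9) = 4 - (187 - 1*756) = 4 - (187 - 756) = 4 - 1*(-569) = 4 + 569 = 573)
L - Q(-63, 23) = 573 - (-41 - 63) = 573 - 1*(-104) = 573 + 104 = 677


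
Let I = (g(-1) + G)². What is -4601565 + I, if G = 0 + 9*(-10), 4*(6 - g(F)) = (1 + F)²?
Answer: -4594509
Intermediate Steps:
g(F) = 6 - (1 + F)²/4
G = -90 (G = 0 - 90 = -90)
I = 7056 (I = ((6 - (1 - 1)²/4) - 90)² = ((6 - ¼*0²) - 90)² = ((6 - ¼*0) - 90)² = ((6 + 0) - 90)² = (6 - 90)² = (-84)² = 7056)
-4601565 + I = -4601565 + 7056 = -4594509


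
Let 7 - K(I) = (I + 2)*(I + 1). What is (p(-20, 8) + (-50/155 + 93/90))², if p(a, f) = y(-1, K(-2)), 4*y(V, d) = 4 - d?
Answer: 5329/3459600 ≈ 0.0015404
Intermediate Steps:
K(I) = 7 - (1 + I)*(2 + I) (K(I) = 7 - (I + 2)*(I + 1) = 7 - (2 + I)*(1 + I) = 7 - (1 + I)*(2 + I))
y(V, d) = 1 - d/4 (y(V, d) = (4 - d)/4 = 1 - d/4)
p(a, f) = -¾ (p(a, f) = 1 - (5 - 1*(-2)² - 3*(-2))/4 = 1 - (5 - 1*4 + 6)/4 = 1 - (5 - 4 + 6)/4 = 1 - ¼*7 = 1 - 7/4 = -¾)
(p(-20, 8) + (-50/155 + 93/90))² = (-¾ + (-50/155 + 93/90))² = (-¾ + (-50*1/155 + 93*(1/90)))² = (-¾ + (-10/31 + 31/30))² = (-¾ + 661/930)² = (-73/1860)² = 5329/3459600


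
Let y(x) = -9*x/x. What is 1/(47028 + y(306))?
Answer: 1/47019 ≈ 2.1268e-5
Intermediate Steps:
y(x) = -9 (y(x) = -9*1 = -9)
1/(47028 + y(306)) = 1/(47028 - 9) = 1/47019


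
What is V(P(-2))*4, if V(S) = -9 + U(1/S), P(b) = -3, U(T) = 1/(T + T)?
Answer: -42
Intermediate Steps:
U(T) = 1/(2*T)
V(S) = -9 + S/2 (V(S) = -9 + 1/(2*(1/S)) = -9 + S/2)
V(P(-2))*4 = (-9 + (½)*(-3))*4 = (-9 - 3/2)*4 = -21/2*4 = -42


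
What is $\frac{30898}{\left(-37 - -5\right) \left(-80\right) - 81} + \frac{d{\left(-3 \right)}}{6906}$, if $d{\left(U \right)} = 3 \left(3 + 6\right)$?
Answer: $\frac{71149507}{5706658} \approx 12.468$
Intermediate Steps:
$d{\left(U \right)} = 27$ ($d{\left(U \right)} = 3 \cdot 9 = 27$)
$\frac{30898}{\left(-37 - -5\right) \left(-80\right) - 81} + \frac{d{\left(-3 \right)}}{6906} = \frac{30898}{\left(-37 - -5\right) \left(-80\right) - 81} + \frac{27}{6906} = \frac{30898}{\left(-37 + 5\right) \left(-80\right) - 81} + 27 \cdot \frac{1}{6906} = \frac{30898}{\left(-32\right) \left(-80\right) - 81} + \frac{9}{2302} = \frac{30898}{2560 - 81} + \frac{9}{2302} = \frac{30898}{2479} + \frac{9}{2302} = \frac{71149507}{5706658}$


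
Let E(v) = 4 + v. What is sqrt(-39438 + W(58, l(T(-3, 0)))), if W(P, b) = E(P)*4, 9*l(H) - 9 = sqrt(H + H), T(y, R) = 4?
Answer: I*sqrt(39190) ≈ 197.96*I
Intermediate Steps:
l(H) = 1 + sqrt(2)*sqrt(H)/9 (l(H) = 1 + sqrt(H + H)/9 = 1 + sqrt(2*H)/9 = 1 + (sqrt(2)*sqrt(H))/9 = 1 + sqrt(2)*sqrt(H)/9)
W(P, b) = 16 + 4*P (W(P, b) = (4 + P)*4 = 16 + 4*P)
sqrt(-39438 + W(58, l(T(-3, 0)))) = sqrt(-39438 + (16 + 4*58)) = sqrt(-39438 + (16 + 232)) = sqrt(-39438 + 248) = sqrt(-39190) = I*sqrt(39190)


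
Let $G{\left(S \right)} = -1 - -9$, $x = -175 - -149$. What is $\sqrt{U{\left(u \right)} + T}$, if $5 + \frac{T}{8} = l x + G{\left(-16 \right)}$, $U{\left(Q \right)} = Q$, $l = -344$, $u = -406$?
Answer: $\sqrt{71170} \approx 266.78$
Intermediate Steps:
$x = -26$ ($x = -175 + 149 = -26$)
$G{\left(S \right)} = 8$ ($G{\left(S \right)} = -1 + 9 = 8$)
$T = 71576$ ($T = -40 + 8 \left(\left(-344\right) \left(-26\right) + 8\right) = -40 + 8 \left(8944 + 8\right) = -40 + 8 \cdot 8952 = -40 + 71616 = 71576$)
$\sqrt{U{\left(u \right)} + T} = \sqrt{-406 + 71576} = \sqrt{71170}$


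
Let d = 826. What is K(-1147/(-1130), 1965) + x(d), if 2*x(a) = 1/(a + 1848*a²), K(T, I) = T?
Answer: 1446191365043/1424756967620 ≈ 1.0150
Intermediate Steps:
x(a) = 1/(2*(a + 1848*a²))
K(-1147/(-1130), 1965) + x(d) = -1147/(-1130) + (½)/(826*(1 + 1848*826)) = -1147*(-1/1130) + (½)*(1/826)/(1 + 1526448) = 1147/1130 + (½)*(1/826)/1526449 = 1147/1130 + (½)*(1/826)*(1/1526449) = 1147/1130 + 1/2521693748 = 1446191365043/1424756967620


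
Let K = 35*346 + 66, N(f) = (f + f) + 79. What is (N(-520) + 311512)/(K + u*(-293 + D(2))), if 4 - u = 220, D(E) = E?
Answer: 310551/75032 ≈ 4.1389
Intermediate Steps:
N(f) = 79 + 2*f (N(f) = 2*f + 79 = 79 + 2*f)
u = -216 (u = 4 - 1*220 = 4 - 220 = -216)
K = 12176 (K = 12110 + 66 = 12176)
(N(-520) + 311512)/(K + u*(-293 + D(2))) = ((79 + 2*(-520)) + 311512)/(12176 - 216*(-293 + 2)) = ((79 - 1040) + 311512)/(12176 - 216*(-291)) = (-961 + 311512)/(12176 + 62856) = 310551/75032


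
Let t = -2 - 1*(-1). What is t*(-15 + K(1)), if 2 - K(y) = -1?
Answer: 12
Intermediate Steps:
K(y) = 3 (K(y) = 2 - 1*(-1) = 2 + 1 = 3)
t = -1 (t = -2 + 1 = -1)
t*(-15 + K(1)) = -(-15 + 3) = -1*(-12) = 12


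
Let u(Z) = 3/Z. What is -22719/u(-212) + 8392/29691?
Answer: 47668196308/29691 ≈ 1.6055e+6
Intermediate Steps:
-22719/u(-212) + 8392/29691 = -22719/(3/(-212)) + 8392/29691 = -22719/(3*(-1/212)) + 8392*(1/29691) = -22719/(-3/212) + 8392/29691 = -22719*(-212/3) + 8392/29691 = 1605476 + 8392/29691 = 47668196308/29691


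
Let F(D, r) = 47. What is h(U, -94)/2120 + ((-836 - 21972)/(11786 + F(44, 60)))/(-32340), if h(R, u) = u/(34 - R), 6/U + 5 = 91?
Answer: -7381212193/5918287208988 ≈ -0.0012472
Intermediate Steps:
U = 3/43 (U = 6/(-5 + 91) = 6/86 = 6*(1/86) = 3/43 ≈ 0.069767)
h(U, -94)/2120 + ((-836 - 21972)/(11786 + F(44, 60)))/(-32340) = -1*(-94)/(-34 + 3/43)/2120 + ((-836 - 21972)/(11786 + 47))/(-32340) = -1*(-94)/(-1459/43)*(1/2120) - 22808/11833*(-1/32340) = -1*(-94)*(-43/1459)*(1/2120) - 22808*1/11833*(-1/32340) = -4042/1459*1/2120 - 22808/11833*(-1/32340) = -2021/1546540 + 5702/95669805 = -7381212193/5918287208988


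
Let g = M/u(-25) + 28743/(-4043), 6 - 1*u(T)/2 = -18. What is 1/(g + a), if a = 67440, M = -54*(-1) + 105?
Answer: 4976/335562547 ≈ 1.4829e-5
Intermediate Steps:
M = 159 (M = 54 + 105 = 159)
u(T) = 48 (u(T) = 12 - 2*(-18) = 12 + 36 = 48)
g = -18893/4976 (g = 159/48 + 28743/(-4043) = 159*(1/48) + 28743*(-1/4043) = 53/16 - 2211/311 = -18893/4976 ≈ -3.7968)
1/(g + a) = 1/(-18893/4976 + 67440) = 1/(335562547/4976) = 4976/335562547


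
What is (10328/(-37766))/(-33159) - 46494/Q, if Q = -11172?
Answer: 14145712247/3399053298 ≈ 4.1617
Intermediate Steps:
(10328/(-37766))/(-33159) - 46494/Q = (10328/(-37766))/(-33159) - 46494/(-11172) = (10328*(-1/37766))*(-1/33159) - 46494*(-1/11172) = -5164/18883*(-1/33159) + 1107/266 = 5164/626141397 + 1107/266 = 14145712247/3399053298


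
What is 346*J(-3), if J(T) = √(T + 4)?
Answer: 346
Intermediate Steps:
J(T) = √(4 + T)
346*J(-3) = 346*√(4 - 3) = 346*√1 = 346*1 = 346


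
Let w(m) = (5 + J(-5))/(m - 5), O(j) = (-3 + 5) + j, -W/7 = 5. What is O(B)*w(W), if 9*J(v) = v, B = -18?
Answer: 16/9 ≈ 1.7778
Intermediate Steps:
W = -35 (W = -7*5 = -35)
J(v) = v/9
O(j) = 2 + j
w(m) = 40/(9*(-5 + m)) (w(m) = (5 + (⅑)*(-5))/(m - 5) = (5 - 5/9)/(-5 + m) = 40/(9*(-5 + m)))
O(B)*w(W) = (2 - 18)*(40/(9*(-5 - 35))) = -640/(9*(-40)) = -640*(-1)/(9*40) = -16*(-⅑) = 16/9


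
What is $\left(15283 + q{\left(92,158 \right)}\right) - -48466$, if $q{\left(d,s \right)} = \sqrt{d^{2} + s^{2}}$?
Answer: $63749 + 2 \sqrt{8357} \approx 63932.0$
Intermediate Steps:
$\left(15283 + q{\left(92,158 \right)}\right) - -48466 = \left(15283 + \sqrt{92^{2} + 158^{2}}\right) - -48466 = \left(15283 + \sqrt{8464 + 24964}\right) + 48466 = \left(15283 + \sqrt{33428}\right) + 48466 = \left(15283 + 2 \sqrt{8357}\right) + 48466 = 63749 + 2 \sqrt{8357}$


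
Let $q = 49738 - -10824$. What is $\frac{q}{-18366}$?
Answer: $- \frac{30281}{9183} \approx -3.2975$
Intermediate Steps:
$q = 60562$ ($q = 49738 + 10824 = 60562$)
$\frac{q}{-18366} = \frac{60562}{-18366} = 60562 \left(- \frac{1}{18366}\right) = - \frac{30281}{9183}$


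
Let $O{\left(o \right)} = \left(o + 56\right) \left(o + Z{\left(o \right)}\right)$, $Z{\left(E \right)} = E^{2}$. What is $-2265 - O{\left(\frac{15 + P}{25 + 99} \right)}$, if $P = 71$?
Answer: $- \frac{555683145}{238328} \approx -2331.6$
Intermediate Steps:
$O{\left(o \right)} = \left(56 + o\right) \left(o + o^{2}\right)$ ($O{\left(o \right)} = \left(o + 56\right) \left(o + o^{2}\right) = \left(56 + o\right) \left(o + o^{2}\right)$)
$-2265 - O{\left(\frac{15 + P}{25 + 99} \right)} = -2265 - \frac{15 + 71}{25 + 99} \left(56 + \left(\frac{15 + 71}{25 + 99}\right)^{2} + 57 \frac{15 + 71}{25 + 99}\right) = -2265 - \frac{86}{124} \left(56 + \left(\frac{86}{124}\right)^{2} + 57 \cdot \frac{86}{124}\right) = -2265 - 86 \cdot \frac{1}{124} \left(56 + \left(86 \cdot \frac{1}{124}\right)^{2} + 57 \cdot 86 \cdot \frac{1}{124}\right) = -2265 - \frac{43 \left(56 + \left(\frac{43}{62}\right)^{2} + 57 \cdot \frac{43}{62}\right)}{62} = -2265 - \frac{43 \left(56 + \frac{1849}{3844} + \frac{2451}{62}\right)}{62} = -2265 - \frac{43}{62} \cdot \frac{369075}{3844} = -2265 - \frac{15870225}{238328} = - \frac{555683145}{238328}$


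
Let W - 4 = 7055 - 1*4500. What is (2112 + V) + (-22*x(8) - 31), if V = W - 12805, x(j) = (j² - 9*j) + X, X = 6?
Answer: -8121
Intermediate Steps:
W = 2559 (W = 4 + (7055 - 1*4500) = 4 + (7055 - 4500) = 4 + 2555 = 2559)
x(j) = 6 + j² - 9*j (x(j) = (j² - 9*j) + 6 = 6 + j² - 9*j)
V = -10246 (V = 2559 - 12805 = -10246)
(2112 + V) + (-22*x(8) - 31) = (2112 - 10246) + (-22*(6 + 8² - 9*8) - 31) = -8134 + (-22*(6 + 64 - 72) - 31) = -8134 + (-22*(-2) - 31) = -8134 + (44 - 31) = -8134 + 13 = -8121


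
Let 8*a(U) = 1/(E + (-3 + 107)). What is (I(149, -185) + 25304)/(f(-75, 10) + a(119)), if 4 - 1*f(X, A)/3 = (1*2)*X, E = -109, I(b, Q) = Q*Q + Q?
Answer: 2373760/18479 ≈ 128.46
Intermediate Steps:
I(b, Q) = Q + Q² (I(b, Q) = Q² + Q = Q + Q²)
a(U) = -1/40 (a(U) = 1/(8*(-109 + (-3 + 107))) = 1/(8*(-109 + 104)) = (⅛)/(-5) = (⅛)*(-⅕) = -1/40)
f(X, A) = 12 - 6*X (f(X, A) = 12 - 3*1*2*X = 12 - 6*X)
(I(149, -185) + 25304)/(f(-75, 10) + a(119)) = (-185*(1 - 185) + 25304)/((12 - 6*(-75)) - 1/40) = (-185*(-184) + 25304)/((12 + 450) - 1/40) = (34040 + 25304)/(462 - 1/40) = 59344/(18479/40) = 59344*(40/18479) = 2373760/18479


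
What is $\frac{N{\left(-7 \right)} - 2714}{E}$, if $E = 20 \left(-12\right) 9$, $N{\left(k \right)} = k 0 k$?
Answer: $\frac{1357}{1080} \approx 1.2565$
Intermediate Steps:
$N{\left(k \right)} = 0$ ($N{\left(k \right)} = 0 k = 0$)
$E = -2160$ ($E = \left(-240\right) 9 = -2160$)
$\frac{N{\left(-7 \right)} - 2714}{E} = \frac{0 - 2714}{-2160} = \left(0 - 2714\right) \left(- \frac{1}{2160}\right) = \left(-2714\right) \left(- \frac{1}{2160}\right) = \frac{1357}{1080}$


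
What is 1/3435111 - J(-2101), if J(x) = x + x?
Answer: 14434336423/3435111 ≈ 4202.0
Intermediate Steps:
J(x) = 2*x
1/3435111 - J(-2101) = 1/3435111 - 2*(-2101) = 1/3435111 - 1*(-4202) = 1/3435111 + 4202 = 14434336423/3435111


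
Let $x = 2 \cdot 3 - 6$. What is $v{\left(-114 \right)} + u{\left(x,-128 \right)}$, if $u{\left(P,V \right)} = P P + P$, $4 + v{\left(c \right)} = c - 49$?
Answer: $-167$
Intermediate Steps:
$v{\left(c \right)} = -53 + c$ ($v{\left(c \right)} = -4 + \left(c - 49\right) = -4 + \left(-49 + c\right) = -53 + c$)
$x = 0$ ($x = 6 - 6 = 0$)
$u{\left(P,V \right)} = P + P^{2}$ ($u{\left(P,V \right)} = P^{2} + P = P + P^{2}$)
$v{\left(-114 \right)} + u{\left(x,-128 \right)} = \left(-53 - 114\right) + 0 \left(1 + 0\right) = -167 + 0 \cdot 1 = -167 + 0 = -167$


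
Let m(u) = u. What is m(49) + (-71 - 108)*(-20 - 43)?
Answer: 11326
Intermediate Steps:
m(49) + (-71 - 108)*(-20 - 43) = 49 + (-71 - 108)*(-20 - 43) = 49 - 179*(-63) = 49 + 11277 = 11326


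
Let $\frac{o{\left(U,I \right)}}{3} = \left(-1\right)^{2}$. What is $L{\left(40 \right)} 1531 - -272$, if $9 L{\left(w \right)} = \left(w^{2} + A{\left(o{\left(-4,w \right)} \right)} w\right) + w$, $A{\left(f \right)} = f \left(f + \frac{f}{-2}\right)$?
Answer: $\frac{2788868}{9} \approx 3.0987 \cdot 10^{5}$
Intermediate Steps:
$o{\left(U,I \right)} = 3$ ($o{\left(U,I \right)} = 3 \left(-1\right)^{2} = 3 \cdot 1 = 3$)
$A{\left(f \right)} = \frac{f^{2}}{2}$ ($A{\left(f \right)} = f \left(f + f \left(- \frac{1}{2}\right)\right) = f \left(f - \frac{f}{2}\right) = f \frac{f}{2} = \frac{f^{2}}{2}$)
$L{\left(w \right)} = \frac{w^{2}}{9} + \frac{11 w}{18}$ ($L{\left(w \right)} = \frac{\left(w^{2} + \frac{3^{2}}{2} w\right) + w}{9} = \frac{\left(w^{2} + \frac{1}{2} \cdot 9 w\right) + w}{9} = \frac{\left(w^{2} + \frac{9 w}{2}\right) + w}{9} = \frac{w^{2} + \frac{11 w}{2}}{9} = \frac{w^{2}}{9} + \frac{11 w}{18}$)
$L{\left(40 \right)} 1531 - -272 = \frac{1}{18} \cdot 40 \left(11 + 2 \cdot 40\right) 1531 - -272 = \frac{1}{18} \cdot 40 \left(11 + 80\right) 1531 + 272 = \frac{1}{18} \cdot 40 \cdot 91 \cdot 1531 + 272 = \frac{1820}{9} \cdot 1531 + 272 = \frac{2786420}{9} + 272 = \frac{2788868}{9}$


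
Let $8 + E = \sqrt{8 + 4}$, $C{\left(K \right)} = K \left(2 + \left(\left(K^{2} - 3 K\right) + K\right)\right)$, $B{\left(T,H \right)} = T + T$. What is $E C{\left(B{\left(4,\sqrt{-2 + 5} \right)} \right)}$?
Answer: $-3200 + 800 \sqrt{3} \approx -1814.4$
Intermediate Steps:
$B{\left(T,H \right)} = 2 T$
$C{\left(K \right)} = K \left(2 + K^{2} - 2 K\right)$ ($C{\left(K \right)} = K \left(2 + \left(K^{2} - 2 K\right)\right) = K \left(2 + K^{2} - 2 K\right)$)
$E = -8 + 2 \sqrt{3}$ ($E = -8 + \sqrt{8 + 4} = -8 + \sqrt{12} = -8 + 2 \sqrt{3} \approx -4.5359$)
$E C{\left(B{\left(4,\sqrt{-2 + 5} \right)} \right)} = \left(-8 + 2 \sqrt{3}\right) 2 \cdot 4 \left(2 + \left(2 \cdot 4\right)^{2} - 2 \cdot 2 \cdot 4\right) = \left(-8 + 2 \sqrt{3}\right) 8 \left(2 + 8^{2} - 16\right) = \left(-8 + 2 \sqrt{3}\right) 8 \left(2 + 64 - 16\right) = \left(-8 + 2 \sqrt{3}\right) 8 \cdot 50 = \left(-8 + 2 \sqrt{3}\right) 400 = -3200 + 800 \sqrt{3}$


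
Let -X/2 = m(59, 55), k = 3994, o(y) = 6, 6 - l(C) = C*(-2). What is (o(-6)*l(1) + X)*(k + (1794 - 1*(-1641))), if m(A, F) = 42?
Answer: -267444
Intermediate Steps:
l(C) = 6 + 2*C (l(C) = 6 - C*(-2) = 6 - (-2)*C = 6 + 2*C)
X = -84 (X = -2*42 = -84)
(o(-6)*l(1) + X)*(k + (1794 - 1*(-1641))) = (6*(6 + 2*1) - 84)*(3994 + (1794 - 1*(-1641))) = (6*(6 + 2) - 84)*(3994 + (1794 + 1641)) = (6*8 - 84)*(3994 + 3435) = (48 - 84)*7429 = -36*7429 = -267444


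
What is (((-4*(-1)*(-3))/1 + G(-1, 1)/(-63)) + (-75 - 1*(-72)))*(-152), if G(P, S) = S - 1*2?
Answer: 143488/63 ≈ 2277.6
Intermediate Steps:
G(P, S) = -2 + S (G(P, S) = S - 2 = -2 + S)
(((-4*(-1)*(-3))/1 + G(-1, 1)/(-63)) + (-75 - 1*(-72)))*(-152) = (((-4*(-1)*(-3))/1 + (-2 + 1)/(-63)) + (-75 - 1*(-72)))*(-152) = (((4*(-3))*1 - 1*(-1/63)) + (-75 + 72))*(-152) = ((-12*1 + 1/63) - 3)*(-152) = ((-12 + 1/63) - 3)*(-152) = (-755/63 - 3)*(-152) = -944/63*(-152) = 143488/63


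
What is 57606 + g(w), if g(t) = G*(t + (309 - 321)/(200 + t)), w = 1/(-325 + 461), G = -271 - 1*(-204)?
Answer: 71038999311/1233112 ≈ 57610.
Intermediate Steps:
G = -67 (G = -271 + 204 = -67)
w = 1/136 ≈ 0.0073529
g(t) = -67*t + 804/(200 + t) (g(t) = -67*(t + (309 - 321)/(200 + t)) = -67*(t - 12/(200 + t)) = -67*t + 804/(200 + t))
57606 + g(w) = 57606 + 67*(12 - (1/136)² - 200*1/136)/(200 + 1/136) = 57606 + 67*(12 - 1*1/18496 - 25/17)/(27201/136) = 57606 + 67*(136/27201)*(12 - 1/18496 - 25/17) = 57606 + 67*(136/27201)*(194751/18496) = 57606 + 4349439/1233112 = 71038999311/1233112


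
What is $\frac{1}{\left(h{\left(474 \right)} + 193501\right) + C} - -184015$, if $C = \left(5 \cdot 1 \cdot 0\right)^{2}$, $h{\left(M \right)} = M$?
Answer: $\frac{35694309626}{193975} \approx 1.8402 \cdot 10^{5}$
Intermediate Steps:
$C = 0$ ($C = \left(5 \cdot 0\right)^{2} = 0^{2} = 0$)
$\frac{1}{\left(h{\left(474 \right)} + 193501\right) + C} - -184015 = \frac{1}{\left(474 + 193501\right) + 0} - -184015 = \frac{1}{193975 + 0} + 184015 = \frac{1}{193975} + 184015 = \frac{35694309626}{193975}$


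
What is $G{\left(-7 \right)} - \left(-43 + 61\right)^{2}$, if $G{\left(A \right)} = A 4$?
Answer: $-352$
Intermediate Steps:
$G{\left(A \right)} = 4 A$
$G{\left(-7 \right)} - \left(-43 + 61\right)^{2} = 4 \left(-7\right) - \left(-43 + 61\right)^{2} = -28 - 18^{2} = -28 - 324 = -352$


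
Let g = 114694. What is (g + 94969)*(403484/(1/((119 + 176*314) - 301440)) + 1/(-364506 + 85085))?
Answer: -5816247522482173967987/279421 ≈ -2.0815e+16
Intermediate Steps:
(g + 94969)*(403484/(1/((119 + 176*314) - 301440)) + 1/(-364506 + 85085)) = (114694 + 94969)*(403484/(1/((119 + 176*314) - 301440)) + 1/(-364506 + 85085)) = 209663*(403484/(1/((119 + 55264) - 301440)) + 1/(-279421)) = 209663*(403484/(1/(55383 - 301440)) - 1/279421) = 209663*(403484/(1/(-246057)) - 1/279421) = 209663*(403484/(-1/246057) - 1/279421) = 209663*(403484*(-246057) - 1/279421) = 209663*(-99280062588 - 1/279421) = 209663*(-27740934368401549/279421) = -5816247522482173967987/279421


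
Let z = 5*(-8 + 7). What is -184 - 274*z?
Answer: 1186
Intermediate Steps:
z = -5 (z = 5*(-1) = -5)
-184 - 274*z = -184 - 274*(-5) = -184 + 1370 = 1186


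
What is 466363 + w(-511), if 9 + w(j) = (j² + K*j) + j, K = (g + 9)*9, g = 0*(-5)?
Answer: 685573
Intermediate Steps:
g = 0
K = 81 (K = (0 + 9)*9 = 9*9 = 81)
w(j) = -9 + j² + 82*j (w(j) = -9 + ((j² + 81*j) + j) = -9 + (j² + 82*j) = -9 + j² + 82*j)
466363 + w(-511) = 466363 + (-9 + (-511)² + 82*(-511)) = 466363 + (-9 + 261121 - 41902) = 466363 + 219210 = 685573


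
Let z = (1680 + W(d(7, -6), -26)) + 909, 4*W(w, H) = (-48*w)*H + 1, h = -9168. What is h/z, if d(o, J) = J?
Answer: -36672/2869 ≈ -12.782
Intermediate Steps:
W(w, H) = 1/4 - 12*H*w (W(w, H) = ((-48*w)*H + 1)/4 = (-48*H*w + 1)/4 = (1 - 48*H*w)/4 = 1/4 - 12*H*w)
z = 2869/4 (z = (1680 + (1/4 - 12*(-26)*(-6))) + 909 = (1680 + (1/4 - 1872)) + 909 = (1680 - 7487/4) + 909 = -767/4 + 909 = 2869/4 ≈ 717.25)
h/z = -9168/2869/4 = -9168*4/2869 = -36672/2869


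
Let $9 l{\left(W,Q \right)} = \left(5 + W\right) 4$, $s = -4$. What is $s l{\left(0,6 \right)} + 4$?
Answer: $- \frac{44}{9} \approx -4.8889$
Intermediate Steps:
$l{\left(W,Q \right)} = \frac{20}{9} + \frac{4 W}{9}$ ($l{\left(W,Q \right)} = \frac{\left(5 + W\right) 4}{9} = \frac{20 + 4 W}{9} = \frac{20}{9} + \frac{4 W}{9}$)
$s l{\left(0,6 \right)} + 4 = - 4 \left(\frac{20}{9} + \frac{4}{9} \cdot 0\right) + 4 = - 4 \left(\frac{20}{9} + 0\right) + 4 = \left(-4\right) \frac{20}{9} + 4 = - \frac{80}{9} + 4 = - \frac{44}{9}$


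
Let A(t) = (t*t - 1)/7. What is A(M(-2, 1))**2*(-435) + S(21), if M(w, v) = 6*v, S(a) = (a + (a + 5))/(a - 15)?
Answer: -65203/6 ≈ -10867.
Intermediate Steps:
S(a) = (5 + 2*a)/(-15 + a) (S(a) = (a + (5 + a))/(-15 + a) = (5 + 2*a)/(-15 + a))
A(t) = -1/7 + t**2/7 (A(t) = (t**2 - 1)*(1/7) = (-1 + t**2)*(1/7) = -1/7 + t**2/7)
A(M(-2, 1))**2*(-435) + S(21) = (-1/7 + (6*1)**2/7)**2*(-435) + (5 + 2*21)/(-15 + 21) = (-1/7 + (1/7)*6**2)**2*(-435) + (5 + 42)/6 = (-1/7 + (1/7)*36)**2*(-435) + (1/6)*47 = (-1/7 + 36/7)**2*(-435) + 47/6 = 5**2*(-435) + 47/6 = 25*(-435) + 47/6 = -10875 + 47/6 = -65203/6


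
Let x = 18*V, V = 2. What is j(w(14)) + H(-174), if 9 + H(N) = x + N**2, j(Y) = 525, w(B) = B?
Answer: 30828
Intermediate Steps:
x = 36 (x = 18*2 = 36)
H(N) = 27 + N**2 (H(N) = -9 + (36 + N**2) = 27 + N**2)
j(w(14)) + H(-174) = 525 + (27 + (-174)**2) = 525 + (27 + 30276) = 525 + 30303 = 30828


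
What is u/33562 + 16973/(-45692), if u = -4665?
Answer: -391400503/766757452 ≈ -0.51046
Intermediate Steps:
u/33562 + 16973/(-45692) = -4665/33562 + 16973/(-45692) = -4665*1/33562 + 16973*(-1/45692) = -4665/33562 - 16973/45692 = -391400503/766757452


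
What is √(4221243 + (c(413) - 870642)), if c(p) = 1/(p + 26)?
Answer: 4*√40358198485/439 ≈ 1830.5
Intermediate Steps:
c(p) = 1/(26 + p)
√(4221243 + (c(413) - 870642)) = √(4221243 + (1/(26 + 413) - 870642)) = √(4221243 + (1/439 - 870642)) = √(4221243 - 382211837/439) = √(1470913840/439) = 4*√40358198485/439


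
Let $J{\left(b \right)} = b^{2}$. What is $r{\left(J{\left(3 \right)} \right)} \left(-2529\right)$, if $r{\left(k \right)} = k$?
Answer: $-22761$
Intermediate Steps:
$r{\left(J{\left(3 \right)} \right)} \left(-2529\right) = 3^{2} \left(-2529\right) = 9 \left(-2529\right) = -22761$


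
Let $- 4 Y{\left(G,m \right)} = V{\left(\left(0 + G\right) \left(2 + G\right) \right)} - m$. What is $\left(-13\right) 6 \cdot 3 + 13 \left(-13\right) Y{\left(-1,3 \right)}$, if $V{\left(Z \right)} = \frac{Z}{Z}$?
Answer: $- \frac{637}{2} \approx -318.5$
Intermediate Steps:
$V{\left(Z \right)} = 1$
$Y{\left(G,m \right)} = - \frac{1}{4} + \frac{m}{4}$ ($Y{\left(G,m \right)} = - \frac{1 - m}{4} = - \frac{1}{4} + \frac{m}{4}$)
$\left(-13\right) 6 \cdot 3 + 13 \left(-13\right) Y{\left(-1,3 \right)} = \left(-13\right) 6 \cdot 3 + 13 \left(-13\right) \left(- \frac{1}{4} + \frac{1}{4} \cdot 3\right) = \left(-78\right) 3 - 169 \left(- \frac{1}{4} + \frac{3}{4}\right) = -234 - \frac{169}{2} = - \frac{637}{2}$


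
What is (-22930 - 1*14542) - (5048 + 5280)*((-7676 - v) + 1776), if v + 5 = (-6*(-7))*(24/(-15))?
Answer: 300760232/5 ≈ 6.0152e+7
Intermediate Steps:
v = -361/5 (v = -5 + (-6*(-7))*(24/(-15)) = -5 + 42*(24*(-1/15)) = -5 + 42*(-8/5) = -5 - 336/5 = -361/5 ≈ -72.200)
(-22930 - 1*14542) - (5048 + 5280)*((-7676 - v) + 1776) = (-22930 - 1*14542) - (5048 + 5280)*((-7676 - 1*(-361/5)) + 1776) = (-22930 - 14542) - 10328*((-7676 + 361/5) + 1776) = -37472 - 10328*(-38019/5 + 1776) = -37472 - 10328*(-29139)/5 = -37472 - 1*(-300947592/5) = -37472 + 300947592/5 = 300760232/5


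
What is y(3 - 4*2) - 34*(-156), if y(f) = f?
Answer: 5299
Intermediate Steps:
y(3 - 4*2) - 34*(-156) = (3 - 4*2) - 34*(-156) = (3 - 8) + 5304 = -5 + 5304 = 5299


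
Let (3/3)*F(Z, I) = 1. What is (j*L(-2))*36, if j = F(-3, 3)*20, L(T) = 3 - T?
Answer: 3600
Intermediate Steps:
F(Z, I) = 1
j = 20 (j = 1*20 = 20)
(j*L(-2))*36 = (20*(3 - 1*(-2)))*36 = (20*(3 + 2))*36 = (20*5)*36 = 100*36 = 3600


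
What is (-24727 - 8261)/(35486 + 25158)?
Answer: -8247/15161 ≈ -0.54396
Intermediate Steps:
(-24727 - 8261)/(35486 + 25158) = -32988/60644 = -32988*1/60644 = -8247/15161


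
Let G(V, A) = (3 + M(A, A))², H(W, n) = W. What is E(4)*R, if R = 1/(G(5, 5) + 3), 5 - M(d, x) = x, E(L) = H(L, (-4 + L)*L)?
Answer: ⅓ ≈ 0.33333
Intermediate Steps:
E(L) = L
M(d, x) = 5 - x
G(V, A) = (8 - A)² (G(V, A) = (3 + (5 - A))² = (8 - A)²)
R = 1/12 (R = 1/((-8 + 5)² + 3) = 1/((-3)² + 3) = 1/(9 + 3) = 1/12 ≈ 0.083333)
E(4)*R = 4*(1/12) = ⅓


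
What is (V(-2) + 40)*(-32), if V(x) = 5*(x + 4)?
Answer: -1600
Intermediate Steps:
V(x) = 20 + 5*x (V(x) = 5*(4 + x) = 20 + 5*x)
(V(-2) + 40)*(-32) = ((20 + 5*(-2)) + 40)*(-32) = ((20 - 10) + 40)*(-32) = (10 + 40)*(-32) = 50*(-32) = -1600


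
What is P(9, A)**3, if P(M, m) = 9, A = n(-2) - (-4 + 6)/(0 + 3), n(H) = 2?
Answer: 729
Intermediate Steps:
A = 4/3 (A = 2 - (-4 + 6)/(0 + 3) = 2 - 2/3 = 4/3 ≈ 1.3333)
P(9, A)**3 = 9**3 = 729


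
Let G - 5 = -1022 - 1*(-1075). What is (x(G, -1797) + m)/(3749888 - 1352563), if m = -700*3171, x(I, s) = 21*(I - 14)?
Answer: -316968/342475 ≈ -0.92552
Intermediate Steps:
G = 58 (G = 5 + (-1022 - 1*(-1075)) = 5 + (-1022 + 1075) = 5 + 53 = 58)
x(I, s) = -294 + 21*I (x(I, s) = 21*(-14 + I) = -294 + 21*I)
m = -2219700
(x(G, -1797) + m)/(3749888 - 1352563) = ((-294 + 21*58) - 2219700)/(3749888 - 1352563) = ((-294 + 1218) - 2219700)/2397325 = (924 - 2219700)*(1/2397325) = -2218776*1/2397325 = -316968/342475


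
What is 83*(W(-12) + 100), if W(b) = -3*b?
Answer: 11288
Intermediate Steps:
83*(W(-12) + 100) = 83*(-3*(-12) + 100) = 83*(36 + 100) = 83*136 = 11288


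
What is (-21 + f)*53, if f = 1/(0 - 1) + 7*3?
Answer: -53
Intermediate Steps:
f = 20 (f = 1/(-1) + 21 = -1 + 21 = 20)
(-21 + f)*53 = (-21 + 20)*53 = -1*53 = -53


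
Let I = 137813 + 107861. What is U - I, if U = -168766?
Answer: -414440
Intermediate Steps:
I = 245674
U - I = -168766 - 1*245674 = -168766 - 245674 = -414440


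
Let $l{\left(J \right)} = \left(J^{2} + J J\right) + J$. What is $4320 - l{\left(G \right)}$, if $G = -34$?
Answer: $2042$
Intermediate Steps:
$l{\left(J \right)} = J + 2 J^{2}$ ($l{\left(J \right)} = \left(J^{2} + J^{2}\right) + J = 2 J^{2} + J = J + 2 J^{2}$)
$4320 - l{\left(G \right)} = 4320 - - 34 \left(1 + 2 \left(-34\right)\right) = 4320 - - 34 \left(1 - 68\right) = 4320 - \left(-34\right) \left(-67\right) = 4320 - 2278 = 2042$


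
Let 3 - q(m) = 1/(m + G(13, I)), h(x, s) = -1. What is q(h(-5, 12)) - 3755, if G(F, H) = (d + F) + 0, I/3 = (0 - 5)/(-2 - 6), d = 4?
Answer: -60033/16 ≈ -3752.1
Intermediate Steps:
I = 15/8 (I = 3*((0 - 5)/(-2 - 6)) = 3*(-5/(-8)) = 3*(-5*(-1/8)) = 3*(5/8) = 15/8 ≈ 1.8750)
G(F, H) = 4 + F (G(F, H) = (4 + F) + 0 = 4 + F)
q(m) = 3 - 1/(17 + m) (q(m) = 3 - 1/(m + (4 + 13)) = 3 - 1/(m + 17) = 3 - 1/(17 + m))
q(h(-5, 12)) - 3755 = (50 + 3*(-1))/(17 - 1) - 3755 = (50 - 3)/16 - 3755 = (1/16)*47 - 3755 = 47/16 - 3755 = -60033/16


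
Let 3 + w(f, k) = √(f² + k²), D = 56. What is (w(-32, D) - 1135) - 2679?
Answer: -3817 + 8*√65 ≈ -3752.5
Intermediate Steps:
w(f, k) = -3 + √(f² + k²)
(w(-32, D) - 1135) - 2679 = ((-3 + √((-32)² + 56²)) - 1135) - 2679 = ((-3 + √(1024 + 3136)) - 1135) - 2679 = ((-3 + √4160) - 1135) - 2679 = ((-3 + 8*√65) - 1135) - 2679 = (-1138 + 8*√65) - 2679 = -3817 + 8*√65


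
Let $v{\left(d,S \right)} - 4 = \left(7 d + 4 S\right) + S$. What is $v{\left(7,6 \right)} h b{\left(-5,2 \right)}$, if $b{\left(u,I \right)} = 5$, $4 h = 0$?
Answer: $0$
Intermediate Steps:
$v{\left(d,S \right)} = 4 + 5 S + 7 d$ ($v{\left(d,S \right)} = 4 + \left(\left(7 d + 4 S\right) + S\right) = 4 + \left(\left(4 S + 7 d\right) + S\right) = 4 + \left(5 S + 7 d\right) = 4 + 5 S + 7 d$)
$h = 0$ ($h = \frac{1}{4} \cdot 0 = 0$)
$v{\left(7,6 \right)} h b{\left(-5,2 \right)} = \left(4 + 5 \cdot 6 + 7 \cdot 7\right) 0 \cdot 5 = \left(4 + 30 + 49\right) 0 \cdot 5 = 83 \cdot 0 \cdot 5 = 0 \cdot 5 = 0$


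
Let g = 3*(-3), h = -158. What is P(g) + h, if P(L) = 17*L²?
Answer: 1219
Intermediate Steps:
g = -9
P(g) + h = 17*(-9)² - 158 = 17*81 - 158 = 1377 - 158 = 1219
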